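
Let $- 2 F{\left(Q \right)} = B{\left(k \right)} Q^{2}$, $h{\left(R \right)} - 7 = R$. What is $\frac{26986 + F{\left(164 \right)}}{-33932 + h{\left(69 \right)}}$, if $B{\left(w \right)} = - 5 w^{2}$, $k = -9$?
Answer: $- \frac{2736713}{16928} \approx -161.67$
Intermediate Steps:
$h{\left(R \right)} = 7 + R$
$F{\left(Q \right)} = \frac{405 Q^{2}}{2}$ ($F{\left(Q \right)} = - \frac{- 5 \left(-9\right)^{2} Q^{2}}{2} = - \frac{\left(-5\right) 81 Q^{2}}{2} = - \frac{\left(-405\right) Q^{2}}{2} = \frac{405 Q^{2}}{2}$)
$\frac{26986 + F{\left(164 \right)}}{-33932 + h{\left(69 \right)}} = \frac{26986 + \frac{405 \cdot 164^{2}}{2}}{-33932 + \left(7 + 69\right)} = \frac{26986 + \frac{405}{2} \cdot 26896}{-33932 + 76} = \frac{26986 + 5446440}{-33856} = 5473426 \left(- \frac{1}{33856}\right) = - \frac{2736713}{16928}$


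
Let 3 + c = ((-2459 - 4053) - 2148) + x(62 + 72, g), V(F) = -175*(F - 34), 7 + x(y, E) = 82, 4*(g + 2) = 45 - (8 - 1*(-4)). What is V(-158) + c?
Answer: 25012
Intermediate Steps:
g = 25/4 (g = -2 + (45 - (8 - 1*(-4)))/4 = -2 + (45 - (8 + 4))/4 = -2 + (45 - 1*12)/4 = -2 + (45 - 12)/4 = -2 + (1/4)*33 = -2 + 33/4 = 25/4 ≈ 6.2500)
x(y, E) = 75 (x(y, E) = -7 + 82 = 75)
V(F) = 5950 - 175*F (V(F) = -175*(-34 + F) = 5950 - 175*F)
c = -8588 (c = -3 + (((-2459 - 4053) - 2148) + 75) = -3 + ((-6512 - 2148) + 75) = -3 + (-8660 + 75) = -3 - 8585 = -8588)
V(-158) + c = (5950 - 175*(-158)) - 8588 = (5950 + 27650) - 8588 = 33600 - 8588 = 25012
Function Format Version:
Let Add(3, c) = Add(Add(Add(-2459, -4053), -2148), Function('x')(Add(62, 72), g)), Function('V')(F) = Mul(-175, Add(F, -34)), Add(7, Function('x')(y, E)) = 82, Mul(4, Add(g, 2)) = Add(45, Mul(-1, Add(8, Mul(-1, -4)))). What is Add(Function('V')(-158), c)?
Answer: 25012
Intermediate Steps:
g = Rational(25, 4) (g = Add(-2, Mul(Rational(1, 4), Add(45, Mul(-1, Add(8, Mul(-1, -4)))))) = Add(-2, Mul(Rational(1, 4), Add(45, Mul(-1, Add(8, 4))))) = Add(-2, Mul(Rational(1, 4), Add(45, Mul(-1, 12)))) = Add(-2, Mul(Rational(1, 4), Add(45, -12))) = Add(-2, Mul(Rational(1, 4), 33)) = Add(-2, Rational(33, 4)) = Rational(25, 4) ≈ 6.2500)
Function('x')(y, E) = 75 (Function('x')(y, E) = Add(-7, 82) = 75)
Function('V')(F) = Add(5950, Mul(-175, F)) (Function('V')(F) = Mul(-175, Add(-34, F)) = Add(5950, Mul(-175, F)))
c = -8588 (c = Add(-3, Add(Add(Add(-2459, -4053), -2148), 75)) = Add(-3, Add(Add(-6512, -2148), 75)) = Add(-3, Add(-8660, 75)) = Add(-3, -8585) = -8588)
Add(Function('V')(-158), c) = Add(Add(5950, Mul(-175, -158)), -8588) = Add(Add(5950, 27650), -8588) = Add(33600, -8588) = 25012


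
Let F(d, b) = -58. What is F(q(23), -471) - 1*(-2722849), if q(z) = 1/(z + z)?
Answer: 2722791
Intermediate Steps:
q(z) = 1/(2*z)
F(q(23), -471) - 1*(-2722849) = -58 - 1*(-2722849) = -58 + 2722849 = 2722791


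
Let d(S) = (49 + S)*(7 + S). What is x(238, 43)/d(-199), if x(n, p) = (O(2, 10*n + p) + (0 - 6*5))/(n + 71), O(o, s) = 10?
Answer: -1/444960 ≈ -2.2474e-6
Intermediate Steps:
d(S) = (7 + S)*(49 + S)
x(n, p) = -20/(71 + n) (x(n, p) = (10 + (0 - 6*5))/(n + 71) = (10 + (0 - 30))/(71 + n) = (10 - 30)/(71 + n) = -20/(71 + n))
x(238, 43)/d(-199) = (-20/(71 + 238))/(343 + (-199)² + 56*(-199)) = (-20/309)/(343 + 39601 - 11144) = -20*1/309/28800 = -20/309*1/28800 = -1/444960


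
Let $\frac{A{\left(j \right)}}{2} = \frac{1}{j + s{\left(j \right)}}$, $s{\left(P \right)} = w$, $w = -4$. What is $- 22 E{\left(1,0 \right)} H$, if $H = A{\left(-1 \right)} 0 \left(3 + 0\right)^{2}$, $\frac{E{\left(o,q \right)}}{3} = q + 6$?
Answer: $0$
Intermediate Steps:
$s{\left(P \right)} = -4$
$E{\left(o,q \right)} = 18 + 3 q$ ($E{\left(o,q \right)} = 3 \left(q + 6\right) = 3 \left(6 + q\right) = 18 + 3 q$)
$A{\left(j \right)} = \frac{2}{-4 + j}$ ($A{\left(j \right)} = \frac{2}{j - 4} = \frac{2}{-4 + j}$)
$H = 0$ ($H = \frac{2}{-4 - 1} \cdot 0 \left(3 + 0\right)^{2} = \frac{2}{-5} \cdot 0 \cdot 3^{2} = 2 \left(- \frac{1}{5}\right) 0 \cdot 9 = \left(- \frac{2}{5}\right) 0 \cdot 9 = 0 \cdot 9 = 0$)
$- 22 E{\left(1,0 \right)} H = - 22 \left(18 + 3 \cdot 0\right) 0 = - 22 \left(18 + 0\right) 0 = \left(-22\right) 18 \cdot 0 = \left(-396\right) 0 = 0$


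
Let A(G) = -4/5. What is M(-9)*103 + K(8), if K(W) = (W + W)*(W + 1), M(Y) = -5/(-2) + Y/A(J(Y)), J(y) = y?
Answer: 6241/4 ≈ 1560.3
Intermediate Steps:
A(G) = -4/5 (A(G) = -4*1/5 = -4/5)
M(Y) = 5/2 - 5*Y/4 (M(Y) = -5/(-2) + Y/(-4/5) = -5*(-1/2) + Y*(-5/4) = 5/2 - 5*Y/4)
K(W) = 2*W*(1 + W) (K(W) = (2*W)*(1 + W) = 2*W*(1 + W))
M(-9)*103 + K(8) = (5/2 - 5/4*(-9))*103 + 2*8*(1 + 8) = (5/2 + 45/4)*103 + 2*8*9 = (55/4)*103 + 144 = 5665/4 + 144 = 6241/4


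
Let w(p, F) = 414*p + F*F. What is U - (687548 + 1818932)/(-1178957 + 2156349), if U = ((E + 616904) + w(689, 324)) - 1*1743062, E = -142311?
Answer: -53649631144/61087 ≈ -8.7825e+5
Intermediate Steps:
w(p, F) = F**2 + 414*p (w(p, F) = 414*p + F**2 = F**2 + 414*p)
U = -878247 (U = ((-142311 + 616904) + (324**2 + 414*689)) - 1*1743062 = (474593 + (104976 + 285246)) - 1743062 = (474593 + 390222) - 1743062 = 864815 - 1743062 = -878247)
U - (687548 + 1818932)/(-1178957 + 2156349) = -878247 - (687548 + 1818932)/(-1178957 + 2156349) = -878247 - 2506480/977392 = -878247 - 1*156655/61087 = -878247 - 156655/61087 = -53649631144/61087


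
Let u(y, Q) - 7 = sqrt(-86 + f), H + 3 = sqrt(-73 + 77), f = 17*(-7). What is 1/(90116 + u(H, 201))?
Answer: 90123/8122155334 - I*sqrt(205)/8122155334 ≈ 1.1096e-5 - 1.7628e-9*I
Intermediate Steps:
f = -119
H = -1 (H = -3 + sqrt(-73 + 77) = -3 + sqrt(4) = -3 + 2 = -1)
u(y, Q) = 7 + I*sqrt(205) (u(y, Q) = 7 + sqrt(-86 - 119) = 7 + sqrt(-205) = 7 + I*sqrt(205))
1/(90116 + u(H, 201)) = 1/(90116 + (7 + I*sqrt(205))) = 1/(90123 + I*sqrt(205))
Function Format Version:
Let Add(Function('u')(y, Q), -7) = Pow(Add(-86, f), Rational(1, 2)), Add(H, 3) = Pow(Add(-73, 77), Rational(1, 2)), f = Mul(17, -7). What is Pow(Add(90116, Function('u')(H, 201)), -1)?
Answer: Add(Rational(90123, 8122155334), Mul(Rational(-1, 8122155334), I, Pow(205, Rational(1, 2)))) ≈ Add(1.1096e-5, Mul(-1.7628e-9, I))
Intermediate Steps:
f = -119
H = -1 (H = Add(-3, Pow(Add(-73, 77), Rational(1, 2))) = Add(-3, Pow(4, Rational(1, 2))) = Add(-3, 2) = -1)
Function('u')(y, Q) = Add(7, Mul(I, Pow(205, Rational(1, 2)))) (Function('u')(y, Q) = Add(7, Pow(Add(-86, -119), Rational(1, 2))) = Add(7, Pow(-205, Rational(1, 2))) = Add(7, Mul(I, Pow(205, Rational(1, 2)))))
Pow(Add(90116, Function('u')(H, 201)), -1) = Pow(Add(90116, Add(7, Mul(I, Pow(205, Rational(1, 2))))), -1) = Pow(Add(90123, Mul(I, Pow(205, Rational(1, 2)))), -1)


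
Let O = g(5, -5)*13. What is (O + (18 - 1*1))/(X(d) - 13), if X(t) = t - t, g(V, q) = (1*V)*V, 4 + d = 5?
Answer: -342/13 ≈ -26.308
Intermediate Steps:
d = 1 (d = -4 + 5 = 1)
g(V, q) = V² (g(V, q) = V*V = V²)
X(t) = 0
O = 325 (O = 5²*13 = 25*13 = 325)
(O + (18 - 1*1))/(X(d) - 13) = (325 + (18 - 1*1))/(0 - 13) = (325 + (18 - 1))/(-13) = (325 + 17)*(-1/13) = 342*(-1/13) = -342/13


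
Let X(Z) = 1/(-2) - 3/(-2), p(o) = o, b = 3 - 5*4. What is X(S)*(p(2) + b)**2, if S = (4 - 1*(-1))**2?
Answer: 225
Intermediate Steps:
b = -17 (b = 3 - 20 = -17)
S = 25 (S = (4 + 1)**2 = 5**2 = 25)
X(Z) = 1 (X(Z) = 1*(-1/2) - 3*(-1/2) = -1/2 + 3/2 = 1)
X(S)*(p(2) + b)**2 = 1*(2 - 17)**2 = 1*(-15)**2 = 1*225 = 225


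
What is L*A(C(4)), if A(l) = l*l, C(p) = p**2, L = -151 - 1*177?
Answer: -83968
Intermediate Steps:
L = -328 (L = -151 - 177 = -328)
A(l) = l**2
L*A(C(4)) = -328*(4**2)**2 = -328*16**2 = -328*256 = -83968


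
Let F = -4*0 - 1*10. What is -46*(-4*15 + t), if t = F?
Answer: 3220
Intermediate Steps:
F = -10 (F = 0 - 10 = -10)
t = -10
-46*(-4*15 + t) = -46*(-4*15 - 10) = -46*(-60 - 10) = -46*(-70) = 3220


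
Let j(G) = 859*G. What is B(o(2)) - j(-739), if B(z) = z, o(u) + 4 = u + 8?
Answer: 634807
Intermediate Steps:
o(u) = 4 + u (o(u) = -4 + (u + 8) = -4 + (8 + u) = 4 + u)
B(o(2)) - j(-739) = (4 + 2) - 859*(-739) = 6 - 1*(-634801) = 6 + 634801 = 634807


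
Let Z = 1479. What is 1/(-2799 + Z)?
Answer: -1/1320 ≈ -0.00075758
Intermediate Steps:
1/(-2799 + Z) = 1/(-2799 + 1479) = 1/(-1320) = -1/1320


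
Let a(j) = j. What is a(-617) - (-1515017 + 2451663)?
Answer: -937263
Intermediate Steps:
a(-617) - (-1515017 + 2451663) = -617 - (-1515017 + 2451663) = -617 - 1*936646 = -617 - 936646 = -937263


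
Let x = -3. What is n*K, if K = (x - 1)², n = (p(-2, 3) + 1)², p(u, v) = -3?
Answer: 64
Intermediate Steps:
n = 4 (n = (-3 + 1)² = (-2)² = 4)
K = 16 (K = (-3 - 1)² = (-4)² = 16)
n*K = 4*16 = 64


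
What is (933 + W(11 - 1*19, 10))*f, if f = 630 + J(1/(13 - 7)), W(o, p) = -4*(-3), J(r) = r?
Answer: 1191015/2 ≈ 5.9551e+5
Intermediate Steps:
W(o, p) = 12
f = 3781/6 (f = 630 + 1/(13 - 7) = 630 + 1/6 = 630 + ⅙ = 3781/6 ≈ 630.17)
(933 + W(11 - 1*19, 10))*f = (933 + 12)*(3781/6) = 945*(3781/6) = 1191015/2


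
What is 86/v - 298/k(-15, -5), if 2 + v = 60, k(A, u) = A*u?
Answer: -5417/2175 ≈ -2.4906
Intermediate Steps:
v = 58 (v = -2 + 60 = 58)
86/v - 298/k(-15, -5) = 86/58 - 298/((-15*(-5))) = 86*(1/58) - 298/75 = 43/29 - 298*1/75 = 43/29 - 298/75 = -5417/2175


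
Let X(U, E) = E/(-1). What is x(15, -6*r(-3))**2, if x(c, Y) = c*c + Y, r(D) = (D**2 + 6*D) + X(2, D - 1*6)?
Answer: 50625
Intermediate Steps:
X(U, E) = -E (X(U, E) = E*(-1) = -E)
r(D) = 6 + D**2 + 5*D (r(D) = (D**2 + 6*D) - (D - 1*6) = (D**2 + 6*D) - (D - 6) = (D**2 + 6*D) - (-6 + D) = (D**2 + 6*D) + (6 - D) = 6 + D**2 + 5*D)
x(c, Y) = Y + c**2 (x(c, Y) = c**2 + Y = Y + c**2)
x(15, -6*r(-3))**2 = (-6*(6 + (-3)**2 + 5*(-3)) + 15**2)**2 = (-6*(6 + 9 - 15) + 225)**2 = (-6*0 + 225)**2 = (0 + 225)**2 = 225**2 = 50625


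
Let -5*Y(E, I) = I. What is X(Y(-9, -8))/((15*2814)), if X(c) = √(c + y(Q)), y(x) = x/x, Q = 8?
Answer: √65/211050 ≈ 3.8201e-5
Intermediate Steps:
y(x) = 1
Y(E, I) = -I/5
X(c) = √(1 + c) (X(c) = √(c + 1) = √(1 + c))
X(Y(-9, -8))/((15*2814)) = √(1 - ⅕*(-8))/((15*2814)) = √(1 + 8/5)/42210 = √(13/5)*(1/42210) = (√65/5)*(1/42210) = √65/211050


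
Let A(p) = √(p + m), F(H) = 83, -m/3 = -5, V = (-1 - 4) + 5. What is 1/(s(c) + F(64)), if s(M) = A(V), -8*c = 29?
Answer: 83/6874 - √15/6874 ≈ 0.011511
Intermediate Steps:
c = -29/8 (c = -⅛*29 = -29/8 ≈ -3.6250)
V = 0 (V = -5 + 5 = 0)
m = 15 (m = -3*(-5) = 15)
A(p) = √(15 + p) (A(p) = √(p + 15) = √(15 + p))
s(M) = √15 (s(M) = √(15 + 0) = √15)
1/(s(c) + F(64)) = 1/(√15 + 83) = 1/(83 + √15)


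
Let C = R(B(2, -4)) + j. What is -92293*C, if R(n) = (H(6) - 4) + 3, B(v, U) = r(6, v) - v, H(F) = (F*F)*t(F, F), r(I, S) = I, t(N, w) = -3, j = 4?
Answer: 9690765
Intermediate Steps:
H(F) = -3*F² (H(F) = (F*F)*(-3) = F²*(-3) = -3*F²)
B(v, U) = 6 - v
R(n) = -109 (R(n) = (-3*6² - 4) + 3 = (-3*36 - 4) + 3 = (-108 - 4) + 3 = -112 + 3 = -109)
C = -105 (C = -109 + 4 = -105)
-92293*C = -92293*(-105) = 9690765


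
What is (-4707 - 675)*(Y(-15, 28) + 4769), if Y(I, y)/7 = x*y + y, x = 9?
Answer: -36215478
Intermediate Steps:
Y(I, y) = 70*y (Y(I, y) = 7*(9*y + y) = 7*(10*y) = 70*y)
(-4707 - 675)*(Y(-15, 28) + 4769) = (-4707 - 675)*(70*28 + 4769) = -5382*(1960 + 4769) = -5382*6729 = -36215478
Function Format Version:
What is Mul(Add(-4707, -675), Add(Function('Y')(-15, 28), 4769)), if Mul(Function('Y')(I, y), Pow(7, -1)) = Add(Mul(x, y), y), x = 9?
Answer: -36215478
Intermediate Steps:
Function('Y')(I, y) = Mul(70, y) (Function('Y')(I, y) = Mul(7, Add(Mul(9, y), y)) = Mul(7, Mul(10, y)) = Mul(70, y))
Mul(Add(-4707, -675), Add(Function('Y')(-15, 28), 4769)) = Mul(Add(-4707, -675), Add(Mul(70, 28), 4769)) = Mul(-5382, Add(1960, 4769)) = Mul(-5382, 6729) = -36215478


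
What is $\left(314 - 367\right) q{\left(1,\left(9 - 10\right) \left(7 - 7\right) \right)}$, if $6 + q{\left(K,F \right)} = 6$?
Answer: $0$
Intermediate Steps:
$q{\left(K,F \right)} = 0$ ($q{\left(K,F \right)} = -6 + 6 = 0$)
$\left(314 - 367\right) q{\left(1,\left(9 - 10\right) \left(7 - 7\right) \right)} = \left(314 - 367\right) 0 = \left(-53\right) 0 = 0$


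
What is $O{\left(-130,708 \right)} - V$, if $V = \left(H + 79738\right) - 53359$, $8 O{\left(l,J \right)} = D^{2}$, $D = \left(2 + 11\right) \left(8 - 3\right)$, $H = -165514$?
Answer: $\frac{1117305}{8} \approx 1.3966 \cdot 10^{5}$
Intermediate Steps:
$D = 65$ ($D = 13 \cdot 5 = 65$)
$O{\left(l,J \right)} = \frac{4225}{8}$ ($O{\left(l,J \right)} = \frac{65^{2}}{8} = \frac{1}{8} \cdot 4225 = \frac{4225}{8}$)
$V = -139135$ ($V = \left(-165514 + 79738\right) - 53359 = -85776 - 53359 = -139135$)
$O{\left(-130,708 \right)} - V = \frac{4225}{8} - -139135 = \frac{4225}{8} + 139135 = \frac{1117305}{8}$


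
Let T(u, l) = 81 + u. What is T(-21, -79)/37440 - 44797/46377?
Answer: -9302317/9646416 ≈ -0.96433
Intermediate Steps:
T(-21, -79)/37440 - 44797/46377 = (81 - 21)/37440 - 44797/46377 = 60*(1/37440) - 44797*1/46377 = 1/624 - 44797/46377 = -9302317/9646416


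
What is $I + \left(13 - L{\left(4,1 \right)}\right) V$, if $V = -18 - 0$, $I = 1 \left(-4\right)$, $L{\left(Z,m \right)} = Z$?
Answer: $-166$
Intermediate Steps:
$I = -4$
$V = -18$ ($V = -18 + 0 = -18$)
$I + \left(13 - L{\left(4,1 \right)}\right) V = -4 + \left(13 - 4\right) \left(-18\right) = -4 + 9 \left(-18\right) = -4 - 162 = -166$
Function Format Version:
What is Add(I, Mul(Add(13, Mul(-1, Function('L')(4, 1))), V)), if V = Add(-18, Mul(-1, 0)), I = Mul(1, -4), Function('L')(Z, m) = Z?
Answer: -166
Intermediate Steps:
I = -4
V = -18 (V = Add(-18, 0) = -18)
Add(I, Mul(Add(13, Mul(-1, Function('L')(4, 1))), V)) = Add(-4, Mul(Add(13, Mul(-1, 4)), -18)) = Add(-4, Mul(Add(13, -4), -18)) = Add(-4, Mul(9, -18)) = Add(-4, -162) = -166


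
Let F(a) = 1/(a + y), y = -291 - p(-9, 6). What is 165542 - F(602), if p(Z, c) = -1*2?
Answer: 51814645/313 ≈ 1.6554e+5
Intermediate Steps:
p(Z, c) = -2
y = -289 (y = -291 - 1*(-2) = -291 + 2 = -289)
F(a) = 1/(-289 + a) (F(a) = 1/(a - 289) = 1/(-289 + a))
165542 - F(602) = 165542 - 1/(-289 + 602) = 165542 - 1/313 = 51814645/313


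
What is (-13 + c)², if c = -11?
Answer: 576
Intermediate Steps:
(-13 + c)² = (-13 - 11)² = (-24)² = 576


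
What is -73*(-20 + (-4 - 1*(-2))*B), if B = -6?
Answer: 584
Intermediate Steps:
-73*(-20 + (-4 - 1*(-2))*B) = -73*(-20 + (-4 - 1*(-2))*(-6)) = -73*(-20 + (-4 + 2)*(-6)) = -73*(-20 - 2*(-6)) = -73*(-20 + 12) = -73*(-8) = 584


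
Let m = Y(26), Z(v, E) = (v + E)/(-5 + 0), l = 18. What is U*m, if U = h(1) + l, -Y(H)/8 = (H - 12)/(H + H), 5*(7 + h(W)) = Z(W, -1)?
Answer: -308/13 ≈ -23.692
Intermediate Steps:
Z(v, E) = -E/5 - v/5 (Z(v, E) = (E + v)/(-5) = (E + v)*(-1/5) = -E/5 - v/5)
h(W) = -174/25 - W/25 (h(W) = -7 + (-1/5*(-1) - W/5)/5 = -7 + (1/5 - W/5)/5 = -7 + (1/25 - W/25) = -174/25 - W/25)
Y(H) = -4*(-12 + H)/H (Y(H) = -8*(H - 12)/(H + H) = -8*(-12 + H)/(2*H) = -8*(-12 + H)*1/(2*H) = -4*(-12 + H)/H)
m = -28/13 (m = -4 + 48/26 = -4 + 48*(1/26) = -4 + 24/13 = -28/13 ≈ -2.1538)
U = 11 (U = (-174/25 - 1/25*1) + 18 = (-174/25 - 1/25) + 18 = -7 + 18 = 11)
U*m = 11*(-28/13) = -308/13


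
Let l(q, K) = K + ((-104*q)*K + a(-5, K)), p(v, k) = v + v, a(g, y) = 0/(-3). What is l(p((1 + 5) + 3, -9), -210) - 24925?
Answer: 367985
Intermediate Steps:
a(g, y) = 0 (a(g, y) = 0*(-⅓) = 0)
p(v, k) = 2*v
l(q, K) = K - 104*K*q (l(q, K) = K + ((-104*q)*K + 0) = K + (-104*K*q + 0) = K - 104*K*q)
l(p((1 + 5) + 3, -9), -210) - 24925 = -210*(1 - 208*((1 + 5) + 3)) - 24925 = -210*(1 - 208*(6 + 3)) - 24925 = -210*(1 - 208*9) - 24925 = -210*(1 - 104*18) - 24925 = -210*(1 - 1872) - 24925 = -210*(-1871) - 24925 = 392910 - 24925 = 367985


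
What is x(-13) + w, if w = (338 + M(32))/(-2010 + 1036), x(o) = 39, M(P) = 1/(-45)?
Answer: 1694161/43830 ≈ 38.653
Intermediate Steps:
M(P) = -1/45
w = -15209/43830 (w = (338 - 1/45)/(-2010 + 1036) = (15209/45)/(-974) = (15209/45)*(-1/974) = -15209/43830 ≈ -0.34700)
x(-13) + w = 39 - 15209/43830 = 1694161/43830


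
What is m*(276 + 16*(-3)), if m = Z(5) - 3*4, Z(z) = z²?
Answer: 2964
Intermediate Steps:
m = 13 (m = 5² - 3*4 = 25 - 12 = 13)
m*(276 + 16*(-3)) = 13*(276 + 16*(-3)) = 13*(276 - 48) = 13*228 = 2964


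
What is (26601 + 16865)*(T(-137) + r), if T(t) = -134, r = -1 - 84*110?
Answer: -407493750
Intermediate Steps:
r = -9241 (r = -1 - 9240 = -9241)
(26601 + 16865)*(T(-137) + r) = (26601 + 16865)*(-134 - 9241) = 43466*(-9375) = -407493750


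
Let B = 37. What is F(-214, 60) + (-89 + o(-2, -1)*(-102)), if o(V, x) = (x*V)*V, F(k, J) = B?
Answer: 356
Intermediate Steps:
F(k, J) = 37
o(V, x) = x*V**2 (o(V, x) = (V*x)*V = x*V**2)
F(-214, 60) + (-89 + o(-2, -1)*(-102)) = 37 + (-89 - 1*(-2)**2*(-102)) = 37 + (-89 - 1*4*(-102)) = 37 + (-89 - 4*(-102)) = 37 + (-89 + 408) = 37 + 319 = 356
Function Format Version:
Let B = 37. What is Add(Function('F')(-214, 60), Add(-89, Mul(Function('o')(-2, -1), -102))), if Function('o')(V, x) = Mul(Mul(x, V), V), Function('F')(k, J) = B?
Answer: 356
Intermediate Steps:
Function('F')(k, J) = 37
Function('o')(V, x) = Mul(x, Pow(V, 2)) (Function('o')(V, x) = Mul(Mul(V, x), V) = Mul(x, Pow(V, 2)))
Add(Function('F')(-214, 60), Add(-89, Mul(Function('o')(-2, -1), -102))) = Add(37, Add(-89, Mul(Mul(-1, Pow(-2, 2)), -102))) = Add(37, Add(-89, Mul(Mul(-1, 4), -102))) = Add(37, Add(-89, Mul(-4, -102))) = Add(37, Add(-89, 408)) = Add(37, 319) = 356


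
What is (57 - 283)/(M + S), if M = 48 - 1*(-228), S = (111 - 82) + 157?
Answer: -113/231 ≈ -0.48918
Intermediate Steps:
S = 186 (S = 29 + 157 = 186)
M = 276 (M = 48 + 228 = 276)
(57 - 283)/(M + S) = (57 - 283)/(276 + 186) = -226/462 = -226*1/462 = -113/231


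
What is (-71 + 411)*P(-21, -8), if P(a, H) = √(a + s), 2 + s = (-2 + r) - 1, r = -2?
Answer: 680*I*√7 ≈ 1799.1*I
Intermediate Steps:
s = -7 (s = -2 + ((-2 - 2) - 1) = -2 + (-4 - 1) = -2 - 5 = -7)
P(a, H) = √(-7 + a) (P(a, H) = √(a - 7) = √(-7 + a))
(-71 + 411)*P(-21, -8) = (-71 + 411)*√(-7 - 21) = 340*√(-28) = 340*(2*I*√7) = 680*I*√7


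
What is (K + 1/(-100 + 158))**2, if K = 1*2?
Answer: 13689/3364 ≈ 4.0693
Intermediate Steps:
K = 2
(K + 1/(-100 + 158))**2 = (2 + 1/(-100 + 158))**2 = (2 + 1/58)**2 = (117/58)**2 = 13689/3364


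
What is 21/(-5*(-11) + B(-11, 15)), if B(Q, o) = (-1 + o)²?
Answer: 21/251 ≈ 0.083665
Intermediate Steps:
21/(-5*(-11) + B(-11, 15)) = 21/(-5*(-11) + (-1 + 15)²) = 21/(55 + 14²) = 21/(55 + 196) = 21/251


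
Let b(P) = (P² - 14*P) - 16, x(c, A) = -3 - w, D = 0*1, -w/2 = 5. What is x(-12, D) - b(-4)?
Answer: -49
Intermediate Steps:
w = -10 (w = -2*5 = -10)
D = 0
x(c, A) = 7 (x(c, A) = -3 - 1*(-10) = -3 + 10 = 7)
b(P) = -16 + P² - 14*P
x(-12, D) - b(-4) = 7 - (-16 + (-4)² - 14*(-4)) = 7 - (-16 + 16 + 56) = 7 - 1*56 = 7 - 56 = -49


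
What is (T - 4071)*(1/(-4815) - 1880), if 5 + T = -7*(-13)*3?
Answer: 34425520403/4815 ≈ 7.1496e+6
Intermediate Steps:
T = 268 (T = -5 - 7*(-13)*3 = -5 + 91*3 = -5 + 273 = 268)
(T - 4071)*(1/(-4815) - 1880) = (268 - 4071)*(1/(-4815) - 1880) = -3803*(-1/4815 - 1880) = -3803*(-9052201/4815) = 34425520403/4815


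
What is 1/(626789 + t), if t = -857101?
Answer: -1/230312 ≈ -4.3419e-6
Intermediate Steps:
1/(626789 + t) = 1/(626789 - 857101) = 1/(-230312) = -1/230312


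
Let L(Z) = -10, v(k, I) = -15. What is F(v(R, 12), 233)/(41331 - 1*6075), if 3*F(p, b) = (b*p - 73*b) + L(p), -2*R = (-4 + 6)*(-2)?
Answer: -263/1356 ≈ -0.19395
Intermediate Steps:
R = 2 (R = -(-4 + 6)*(-2)/2 = -(-2) = -½*(-4) = 2)
F(p, b) = -10/3 - 73*b/3 + b*p/3 (F(p, b) = ((b*p - 73*b) - 10)/3 = ((-73*b + b*p) - 10)/3 = (-10 - 73*b + b*p)/3 = -10/3 - 73*b/3 + b*p/3)
F(v(R, 12), 233)/(41331 - 1*6075) = (-10/3 - 73/3*233 + (⅓)*233*(-15))/(41331 - 1*6075) = (-10/3 - 17009/3 - 1165)/(41331 - 6075) = -6838/35256 = -6838*1/35256 = -263/1356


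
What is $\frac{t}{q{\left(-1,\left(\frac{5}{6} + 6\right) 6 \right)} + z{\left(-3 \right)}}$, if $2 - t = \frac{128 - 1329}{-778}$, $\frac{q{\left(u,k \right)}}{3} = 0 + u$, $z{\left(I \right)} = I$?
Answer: $- \frac{355}{4668} \approx -0.07605$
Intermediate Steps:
$q{\left(u,k \right)} = 3 u$ ($q{\left(u,k \right)} = 3 \left(0 + u\right) = 3 u$)
$t = \frac{355}{778}$ ($t = 2 - \frac{128 - 1329}{-778} = 2 - \left(-1201\right) \left(- \frac{1}{778}\right) = 2 - \frac{1201}{778} = \frac{355}{778} \approx 0.4563$)
$\frac{t}{q{\left(-1,\left(\frac{5}{6} + 6\right) 6 \right)} + z{\left(-3 \right)}} = \frac{1}{3 \left(-1\right) - 3} \cdot \frac{355}{778} = \frac{1}{-3 - 3} \cdot \frac{355}{778} = \frac{1}{-6} \cdot \frac{355}{778} = \left(- \frac{1}{6}\right) \frac{355}{778} = - \frac{355}{4668}$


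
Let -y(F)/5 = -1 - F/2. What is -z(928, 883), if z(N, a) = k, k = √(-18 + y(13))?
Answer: -√78/2 ≈ -4.4159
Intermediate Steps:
y(F) = 5 + 5*F/2 (y(F) = -5*(-1 - F/2) = 5 + 5*F/2)
k = √78/2 (k = √(-18 + (5 + (5/2)*13)) = √(-18 + (5 + 65/2)) = √(-18 + 75/2) = √(39/2) = √78/2 ≈ 4.4159)
z(N, a) = √78/2
-z(928, 883) = -√78/2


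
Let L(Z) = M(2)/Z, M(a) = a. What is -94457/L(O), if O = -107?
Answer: 10106899/2 ≈ 5.0534e+6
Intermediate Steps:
L(Z) = 2/Z
-94457/L(O) = -94457/(2/(-107)) = -94457/(2*(-1/107)) = -94457/(-2/107) = -94457*(-107/2) = 10106899/2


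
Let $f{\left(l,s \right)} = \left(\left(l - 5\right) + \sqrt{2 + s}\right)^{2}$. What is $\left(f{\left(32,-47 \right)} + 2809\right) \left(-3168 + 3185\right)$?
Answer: $59381 + 2754 i \sqrt{5} \approx 59381.0 + 6158.1 i$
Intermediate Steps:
$f{\left(l,s \right)} = \left(-5 + l + \sqrt{2 + s}\right)^{2}$ ($f{\left(l,s \right)} = \left(\left(-5 + l\right) + \sqrt{2 + s}\right)^{2} = \left(-5 + l + \sqrt{2 + s}\right)^{2}$)
$\left(f{\left(32,-47 \right)} + 2809\right) \left(-3168 + 3185\right) = \left(\left(-5 + 32 + \sqrt{2 - 47}\right)^{2} + 2809\right) \left(-3168 + 3185\right) = \left(\left(-5 + 32 + \sqrt{-45}\right)^{2} + 2809\right) 17 = \left(\left(-5 + 32 + 3 i \sqrt{5}\right)^{2} + 2809\right) 17 = \left(\left(27 + 3 i \sqrt{5}\right)^{2} + 2809\right) 17 = \left(2809 + \left(27 + 3 i \sqrt{5}\right)^{2}\right) 17 = 47753 + 17 \left(27 + 3 i \sqrt{5}\right)^{2}$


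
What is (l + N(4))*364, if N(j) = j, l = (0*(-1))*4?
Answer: 1456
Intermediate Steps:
l = 0 (l = 0*4 = 0)
(l + N(4))*364 = (0 + 4)*364 = 4*364 = 1456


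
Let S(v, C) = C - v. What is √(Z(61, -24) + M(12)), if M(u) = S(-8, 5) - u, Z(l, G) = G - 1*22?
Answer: 3*I*√5 ≈ 6.7082*I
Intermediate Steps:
Z(l, G) = -22 + G (Z(l, G) = G - 22 = -22 + G)
M(u) = 13 - u (M(u) = (5 - 1*(-8)) - u = (5 + 8) - u = 13 - u)
√(Z(61, -24) + M(12)) = √((-22 - 24) + (13 - 1*12)) = √(-46 + (13 - 12)) = √(-46 + 1) = √(-45) = 3*I*√5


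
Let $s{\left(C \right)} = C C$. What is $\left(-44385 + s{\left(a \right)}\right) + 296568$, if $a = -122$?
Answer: $267067$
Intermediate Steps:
$s{\left(C \right)} = C^{2}$
$\left(-44385 + s{\left(a \right)}\right) + 296568 = \left(-44385 + \left(-122\right)^{2}\right) + 296568 = \left(-44385 + 14884\right) + 296568 = -29501 + 296568 = 267067$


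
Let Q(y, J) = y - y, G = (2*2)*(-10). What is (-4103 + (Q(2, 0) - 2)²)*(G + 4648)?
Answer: -18888192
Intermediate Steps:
G = -40 (G = 4*(-10) = -40)
Q(y, J) = 0
(-4103 + (Q(2, 0) - 2)²)*(G + 4648) = (-4103 + (0 - 2)²)*(-40 + 4648) = (-4103 + (-2)²)*4608 = (-4103 + 4)*4608 = -4099*4608 = -18888192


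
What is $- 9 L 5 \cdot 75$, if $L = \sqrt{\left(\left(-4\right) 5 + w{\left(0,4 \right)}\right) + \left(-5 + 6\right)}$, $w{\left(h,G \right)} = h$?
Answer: $- 3375 i \sqrt{19} \approx - 14711.0 i$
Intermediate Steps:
$L = i \sqrt{19}$ ($L = \sqrt{\left(\left(-4\right) 5 + 0\right) + \left(-5 + 6\right)} = \sqrt{\left(-20 + 0\right) + 1} = \sqrt{-20 + 1} = \sqrt{-19} = i \sqrt{19} \approx 4.3589 i$)
$- 9 L 5 \cdot 75 = - 9 i \sqrt{19} \cdot 5 \cdot 75 = - 45 i \sqrt{19} \cdot 75 = - 3375 i \sqrt{19}$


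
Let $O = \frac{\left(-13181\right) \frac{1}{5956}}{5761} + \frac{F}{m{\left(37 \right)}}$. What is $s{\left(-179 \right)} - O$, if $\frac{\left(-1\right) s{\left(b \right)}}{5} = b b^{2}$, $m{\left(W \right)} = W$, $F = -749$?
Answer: $\frac{5200985610443303}{181366156} \approx 2.8677 \cdot 10^{7}$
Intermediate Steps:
$s{\left(b \right)} = - 5 b^{3}$ ($s{\left(b \right)} = - 5 b b^{2} = - 5 b^{3}$)
$O = - \frac{3671508883}{181366156}$ ($O = \frac{\left(-13181\right) \frac{1}{5956}}{5761} - \frac{749}{37} = \left(-13181\right) \frac{1}{5956} \cdot \frac{1}{5761} - \frac{749}{37} = \left(- \frac{13181}{5956}\right) \frac{1}{5761} - \frac{749}{37} = - \frac{1883}{4901788} - \frac{749}{37} = - \frac{3671508883}{181366156} \approx -20.244$)
$s{\left(-179 \right)} - O = - 5 \left(-179\right)^{3} - - \frac{3671508883}{181366156} = \left(-5\right) \left(-5735339\right) + \frac{3671508883}{181366156} = 28676695 + \frac{3671508883}{181366156} = \frac{5200985610443303}{181366156}$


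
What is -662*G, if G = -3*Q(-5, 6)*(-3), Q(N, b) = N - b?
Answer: 65538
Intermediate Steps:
G = -99 (G = -3*(-5 - 1*6)*(-3) = -3*(-5 - 6)*(-3) = -3*(-11)*(-3) = 33*(-3) = -99)
-662*G = -662*(-99) = 65538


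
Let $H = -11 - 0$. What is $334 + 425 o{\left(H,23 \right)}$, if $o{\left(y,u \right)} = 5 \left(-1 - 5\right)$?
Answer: $-12416$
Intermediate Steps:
$H = -11$ ($H = -11 + 0 = -11$)
$o{\left(y,u \right)} = -30$ ($o{\left(y,u \right)} = 5 \left(-6\right) = -30$)
$334 + 425 o{\left(H,23 \right)} = 334 + 425 \left(-30\right) = 334 - 12750 = -12416$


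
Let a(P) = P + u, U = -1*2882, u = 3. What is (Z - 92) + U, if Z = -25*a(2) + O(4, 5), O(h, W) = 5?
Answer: -3094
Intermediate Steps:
U = -2882
a(P) = 3 + P (a(P) = P + 3 = 3 + P)
Z = -120 (Z = -25*(3 + 2) + 5 = -25*5 + 5 = -125 + 5 = -120)
(Z - 92) + U = (-120 - 92) - 2882 = -212 - 2882 = -3094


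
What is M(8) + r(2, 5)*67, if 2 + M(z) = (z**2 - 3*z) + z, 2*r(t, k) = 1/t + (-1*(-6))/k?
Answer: 2059/20 ≈ 102.95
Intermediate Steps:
r(t, k) = 1/(2*t) + 3/k (r(t, k) = (1/t + (-1*(-6))/k)/2 = (1/t + 6/k)/2 = 1/(2*t) + 3/k)
M(z) = -2 + z**2 - 2*z (M(z) = -2 + ((z**2 - 3*z) + z) = -2 + (z**2 - 2*z) = -2 + z**2 - 2*z)
M(8) + r(2, 5)*67 = (-2 + 8**2 - 2*8) + ((1/2)/2 + 3/5)*67 = (-2 + 64 - 16) + ((1/2)*(1/2) + 3*(1/5))*67 = 46 + (1/4 + 3/5)*67 = 46 + (17/20)*67 = 46 + 1139/20 = 2059/20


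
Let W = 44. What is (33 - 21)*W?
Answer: 528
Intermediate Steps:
(33 - 21)*W = (33 - 21)*44 = 12*44 = 528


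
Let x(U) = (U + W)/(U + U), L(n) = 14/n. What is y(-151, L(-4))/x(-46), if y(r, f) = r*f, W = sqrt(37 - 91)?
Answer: 159758/155 + 10419*I*sqrt(6)/155 ≈ 1030.7 + 164.65*I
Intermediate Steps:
W = 3*I*sqrt(6) (W = sqrt(-54) = 3*I*sqrt(6) ≈ 7.3485*I)
x(U) = (U + 3*I*sqrt(6))/(2*U) (x(U) = (U + 3*I*sqrt(6))/(U + U) = (U + 3*I*sqrt(6))/((2*U)) = (U + 3*I*sqrt(6))*(1/(2*U)) = (U + 3*I*sqrt(6))/(2*U))
y(r, f) = f*r
y(-151, L(-4))/x(-46) = ((14/(-4))*(-151))/(((1/2)*(-46 + 3*I*sqrt(6))/(-46))) = ((14*(-1/4))*(-151))/(((1/2)*(-1/46)*(-46 + 3*I*sqrt(6)))) = (-7/2*(-151))/(1/2 - 3*I*sqrt(6)/92) = 1057/(2*(1/2 - 3*I*sqrt(6)/92))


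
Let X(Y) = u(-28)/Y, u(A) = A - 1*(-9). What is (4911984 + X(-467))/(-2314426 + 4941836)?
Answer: 2293896547/1227000470 ≈ 1.8695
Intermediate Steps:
u(A) = 9 + A (u(A) = A + 9 = 9 + A)
X(Y) = -19/Y (X(Y) = (9 - 28)/Y = -19/Y)
(4911984 + X(-467))/(-2314426 + 4941836) = (4911984 - 19/(-467))/(-2314426 + 4941836) = (4911984 - 19*(-1/467))/2627410 = (4911984 + 19/467)*(1/2627410) = (2293896547/467)*(1/2627410) = 2293896547/1227000470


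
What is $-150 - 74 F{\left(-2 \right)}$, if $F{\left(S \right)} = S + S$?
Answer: $146$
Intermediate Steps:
$F{\left(S \right)} = 2 S$
$-150 - 74 F{\left(-2 \right)} = -150 - 74 \cdot 2 \left(-2\right) = -150 - -296 = -150 + 296 = 146$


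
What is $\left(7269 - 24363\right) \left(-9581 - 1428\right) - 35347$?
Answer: $188152499$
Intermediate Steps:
$\left(7269 - 24363\right) \left(-9581 - 1428\right) - 35347 = \left(-17094\right) \left(-11009\right) - 35347 = 188187846 - 35347 = 188152499$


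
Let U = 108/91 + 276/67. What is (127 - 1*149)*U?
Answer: -711744/6097 ≈ -116.74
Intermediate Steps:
U = 32352/6097 (U = 108*(1/91) + 276*(1/67) = 108/91 + 276/67 = 32352/6097 ≈ 5.3062)
(127 - 1*149)*U = (127 - 1*149)*(32352/6097) = (127 - 149)*(32352/6097) = -22*32352/6097 = -711744/6097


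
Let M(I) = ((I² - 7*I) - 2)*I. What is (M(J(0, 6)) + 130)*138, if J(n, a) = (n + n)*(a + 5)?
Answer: 17940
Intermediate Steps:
J(n, a) = 2*n*(5 + a) (J(n, a) = (2*n)*(5 + a) = 2*n*(5 + a))
M(I) = I*(-2 + I² - 7*I) (M(I) = (-2 + I² - 7*I)*I = I*(-2 + I² - 7*I))
(M(J(0, 6)) + 130)*138 = ((2*0*(5 + 6))*(-2 + (2*0*(5 + 6))² - 14*0*(5 + 6)) + 130)*138 = ((2*0*11)*(-2 + (2*0*11)² - 14*0*11) + 130)*138 = (0*(-2 + 0² - 7*0) + 130)*138 = (0*(-2 + 0 + 0) + 130)*138 = (0*(-2) + 130)*138 = (0 + 130)*138 = 130*138 = 17940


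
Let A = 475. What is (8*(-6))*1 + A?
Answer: 427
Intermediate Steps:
(8*(-6))*1 + A = (8*(-6))*1 + 475 = -48*1 + 475 = -48 + 475 = 427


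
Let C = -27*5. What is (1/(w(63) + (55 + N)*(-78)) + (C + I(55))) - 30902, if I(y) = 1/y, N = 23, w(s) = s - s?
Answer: -10385594911/334620 ≈ -31037.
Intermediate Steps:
w(s) = 0
C = -135
(1/(w(63) + (55 + N)*(-78)) + (C + I(55))) - 30902 = (1/(0 + (55 + 23)*(-78)) + (-135 + 1/55)) - 30902 = (1/(0 + 78*(-78)) + (-135 + 1/55)) - 30902 = (1/(0 - 6084) - 7424/55) - 30902 = (1/(-6084) - 7424/55) - 30902 = (-1/6084 - 7424/55) - 30902 = -45167671/334620 - 30902 = -10385594911/334620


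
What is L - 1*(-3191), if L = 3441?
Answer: 6632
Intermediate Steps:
L - 1*(-3191) = 3441 - 1*(-3191) = 3441 + 3191 = 6632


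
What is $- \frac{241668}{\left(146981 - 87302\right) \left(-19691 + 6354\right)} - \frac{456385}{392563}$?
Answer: $- \frac{40351074424419}{34717348019261} \approx -1.1623$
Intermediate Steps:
$- \frac{241668}{\left(146981 - 87302\right) \left(-19691 + 6354\right)} - \frac{456385}{392563} = - \frac{241668}{59679 \left(-13337\right)} - \frac{456385}{392563} = - \frac{241668}{-795938823} - \frac{456385}{392563} = \left(-241668\right) \left(- \frac{1}{795938823}\right) - \frac{456385}{392563} = \frac{26852}{88437647} - \frac{456385}{392563} = - \frac{40351074424419}{34717348019261}$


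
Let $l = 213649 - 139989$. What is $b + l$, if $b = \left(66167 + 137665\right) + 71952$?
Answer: $349444$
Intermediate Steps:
$b = 275784$ ($b = 203832 + 71952 = 275784$)
$l = 73660$
$b + l = 275784 + 73660 = 349444$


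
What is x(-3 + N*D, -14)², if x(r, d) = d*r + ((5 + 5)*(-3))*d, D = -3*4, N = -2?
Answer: 15876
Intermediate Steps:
D = -12
x(r, d) = -30*d + d*r (x(r, d) = d*r + (10*(-3))*d = d*r - 30*d = -30*d + d*r)
x(-3 + N*D, -14)² = (-14*(-30 + (-3 - 2*(-12))))² = (-14*(-30 + (-3 + 24)))² = (-14*(-30 + 21))² = (-14*(-9))² = 126² = 15876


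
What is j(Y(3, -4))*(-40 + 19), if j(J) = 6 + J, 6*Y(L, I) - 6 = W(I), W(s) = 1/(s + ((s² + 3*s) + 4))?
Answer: -1183/8 ≈ -147.88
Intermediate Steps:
W(s) = 1/(4 + s² + 4*s) (W(s) = 1/(s + (4 + s² + 3*s)) = 1/(4 + s² + 4*s))
Y(L, I) = 1 + 1/(6*(4 + I² + 4*I))
j(Y(3, -4))*(-40 + 19) = (6 + (25/6 + (-4)² + 4*(-4))/(4 + (-4)² + 4*(-4)))*(-40 + 19) = (6 + (25/6 + 16 - 16)/(4 + 16 - 16))*(-21) = (6 + (25/6)/4)*(-21) = (6 + (¼)*(25/6))*(-21) = (6 + 25/24)*(-21) = (169/24)*(-21) = -1183/8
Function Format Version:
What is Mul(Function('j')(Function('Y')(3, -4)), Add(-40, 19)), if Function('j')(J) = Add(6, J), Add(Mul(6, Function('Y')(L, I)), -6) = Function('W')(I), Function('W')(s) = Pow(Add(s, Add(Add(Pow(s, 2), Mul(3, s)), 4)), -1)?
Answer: Rational(-1183, 8) ≈ -147.88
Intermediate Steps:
Function('W')(s) = Pow(Add(4, Pow(s, 2), Mul(4, s)), -1) (Function('W')(s) = Pow(Add(s, Add(4, Pow(s, 2), Mul(3, s))), -1) = Pow(Add(4, Pow(s, 2), Mul(4, s)), -1))
Function('Y')(L, I) = Add(1, Mul(Rational(1, 6), Pow(Add(4, Pow(I, 2), Mul(4, I)), -1)))
Mul(Function('j')(Function('Y')(3, -4)), Add(-40, 19)) = Mul(Add(6, Mul(Pow(Add(4, Pow(-4, 2), Mul(4, -4)), -1), Add(Rational(25, 6), Pow(-4, 2), Mul(4, -4)))), Add(-40, 19)) = Mul(Add(6, Mul(Pow(Add(4, 16, -16), -1), Add(Rational(25, 6), 16, -16))), -21) = Mul(Add(6, Mul(Pow(4, -1), Rational(25, 6))), -21) = Mul(Add(6, Mul(Rational(1, 4), Rational(25, 6))), -21) = Mul(Add(6, Rational(25, 24)), -21) = Mul(Rational(169, 24), -21) = Rational(-1183, 8)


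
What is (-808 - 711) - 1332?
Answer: -2851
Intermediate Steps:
(-808 - 711) - 1332 = -1519 - 1332 = -2851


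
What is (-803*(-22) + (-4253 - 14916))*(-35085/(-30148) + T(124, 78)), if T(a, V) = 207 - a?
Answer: -3813665607/30148 ≈ -1.2650e+5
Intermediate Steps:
(-803*(-22) + (-4253 - 14916))*(-35085/(-30148) + T(124, 78)) = (-803*(-22) + (-4253 - 14916))*(-35085/(-30148) + (207 - 1*124)) = (-11*(-1606) - 19169)*(-35085*(-1/30148) + (207 - 124)) = (17666 - 19169)*(35085/30148 + 83) = -1503*2537369/30148 = -3813665607/30148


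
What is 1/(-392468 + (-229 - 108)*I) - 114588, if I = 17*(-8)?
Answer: -39720325969/346636 ≈ -1.1459e+5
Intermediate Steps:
I = -136
1/(-392468 + (-229 - 108)*I) - 114588 = 1/(-392468 + (-229 - 108)*(-136)) - 114588 = 1/(-392468 - 337*(-136)) - 114588 = 1/(-392468 + 45832) - 114588 = 1/(-346636) - 114588 = -1/346636 - 114588 = -39720325969/346636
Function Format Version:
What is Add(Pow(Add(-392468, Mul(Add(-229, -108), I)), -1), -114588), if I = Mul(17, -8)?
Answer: Rational(-39720325969, 346636) ≈ -1.1459e+5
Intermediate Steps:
I = -136
Add(Pow(Add(-392468, Mul(Add(-229, -108), I)), -1), -114588) = Add(Pow(Add(-392468, Mul(Add(-229, -108), -136)), -1), -114588) = Add(Pow(Add(-392468, Mul(-337, -136)), -1), -114588) = Add(Pow(Add(-392468, 45832), -1), -114588) = Add(Pow(-346636, -1), -114588) = Add(Rational(-1, 346636), -114588) = Rational(-39720325969, 346636)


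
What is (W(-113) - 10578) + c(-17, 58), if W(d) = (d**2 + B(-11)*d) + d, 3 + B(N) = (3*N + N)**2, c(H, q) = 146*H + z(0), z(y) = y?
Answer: -218833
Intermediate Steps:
c(H, q) = 146*H (c(H, q) = 146*H + 0 = 146*H)
B(N) = -3 + 16*N**2 (B(N) = -3 + (3*N + N)**2 = -3 + (4*N)**2 = -3 + 16*N**2)
W(d) = d**2 + 1934*d (W(d) = (d**2 + (-3 + 16*(-11)**2)*d) + d = (d**2 + (-3 + 16*121)*d) + d = (d**2 + (-3 + 1936)*d) + d = (d**2 + 1933*d) + d = d**2 + 1934*d)
(W(-113) - 10578) + c(-17, 58) = (-113*(1934 - 113) - 10578) + 146*(-17) = (-113*1821 - 10578) - 2482 = (-205773 - 10578) - 2482 = -216351 - 2482 = -218833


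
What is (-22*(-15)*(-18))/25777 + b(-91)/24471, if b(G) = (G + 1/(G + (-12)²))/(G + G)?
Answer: -700998231673/3042295187841 ≈ -0.23042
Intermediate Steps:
b(G) = (G + 1/(144 + G))/(2*G) (b(G) = (G + 1/(G + 144))/((2*G)) = (G + 1/(144 + G))*(1/(2*G)) = (G + 1/(144 + G))/(2*G))
(-22*(-15)*(-18))/25777 + b(-91)/24471 = (-22*(-15)*(-18))/25777 + ((½)*(1 + (-91)² + 144*(-91))/(-91*(144 - 91)))/24471 = (330*(-18))*(1/25777) + ((½)*(-1/91)*(1 + 8281 - 13104)/53)*(1/24471) = -5940*1/25777 + ((½)*(-1/91)*(1/53)*(-4822))*(1/24471) = -5940/25777 + (2411/4823)*(1/24471) = -5940/25777 + 2411/118023633 = -700998231673/3042295187841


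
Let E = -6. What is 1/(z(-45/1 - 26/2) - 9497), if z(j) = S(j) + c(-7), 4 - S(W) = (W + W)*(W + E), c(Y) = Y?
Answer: -1/16924 ≈ -5.9088e-5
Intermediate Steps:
S(W) = 4 - 2*W*(-6 + W) (S(W) = 4 - (W + W)*(W - 6) = 4 - 2*W*(-6 + W))
z(j) = -3 - 2*j² + 12*j (z(j) = (4 - 2*j² + 12*j) - 7 = -3 - 2*j² + 12*j)
1/(z(-45/1 - 26/2) - 9497) = 1/((-3 - 2*(-45/1 - 26/2)² + 12*(-45/1 - 26/2)) - 9497) = 1/((-3 - 2*(-45*1 - 26*½)² + 12*(-45*1 - 26*½)) - 9497) = 1/((-3 - 2*(-45 - 13)² + 12*(-45 - 13)) - 9497) = 1/((-3 - 2*(-58)² + 12*(-58)) - 9497) = 1/((-3 - 2*3364 - 696) - 9497) = 1/((-3 - 6728 - 696) - 9497) = 1/(-7427 - 9497) = 1/(-16924) = -1/16924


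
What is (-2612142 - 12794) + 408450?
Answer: -2216486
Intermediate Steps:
(-2612142 - 12794) + 408450 = -2624936 + 408450 = -2216486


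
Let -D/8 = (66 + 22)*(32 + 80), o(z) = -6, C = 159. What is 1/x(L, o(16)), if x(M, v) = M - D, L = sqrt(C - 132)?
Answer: 78848/6217007077 - 3*sqrt(3)/6217007077 ≈ 1.2682e-5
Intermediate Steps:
D = -78848 (D = -8*(66 + 22)*(32 + 80) = -704*112 = -8*9856 = -78848)
L = 3*sqrt(3) (L = sqrt(159 - 132) = sqrt(27) = 3*sqrt(3) ≈ 5.1962)
x(M, v) = 78848 + M (x(M, v) = M - 1*(-78848) = M + 78848 = 78848 + M)
1/x(L, o(16)) = 1/(78848 + 3*sqrt(3))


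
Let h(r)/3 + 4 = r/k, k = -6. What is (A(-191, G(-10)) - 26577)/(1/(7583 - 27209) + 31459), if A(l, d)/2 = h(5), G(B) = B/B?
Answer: -522169356/617414333 ≈ -0.84574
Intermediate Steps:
G(B) = 1
h(r) = -12 - r/2 (h(r) = -12 + 3*(r/(-6)) = -12 + 3*(r*(-1/6)) = -12 + 3*(-r/6) = -12 - r/2)
A(l, d) = -29 (A(l, d) = 2*(-12 - 1/2*5) = 2*(-12 - 5/2) = 2*(-29/2) = -29)
(A(-191, G(-10)) - 26577)/(1/(7583 - 27209) + 31459) = (-29 - 26577)/(1/(7583 - 27209) + 31459) = -26606/(1/(-19626) + 31459) = -26606/(-1/19626 + 31459) = -26606/617414333/19626 = -26606*19626/617414333 = -522169356/617414333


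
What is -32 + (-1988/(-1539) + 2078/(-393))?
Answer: -7257074/201609 ≈ -35.996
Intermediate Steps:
-32 + (-1988/(-1539) + 2078/(-393)) = -32 + (-1988*(-1/1539) + 2078*(-1/393)) = -32 + (1988/1539 - 2078/393) = -32 - 805586/201609 = -7257074/201609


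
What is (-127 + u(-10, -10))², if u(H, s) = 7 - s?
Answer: 12100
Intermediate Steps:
(-127 + u(-10, -10))² = (-127 + (7 - 1*(-10)))² = (-127 + (7 + 10))² = (-127 + 17)² = (-110)² = 12100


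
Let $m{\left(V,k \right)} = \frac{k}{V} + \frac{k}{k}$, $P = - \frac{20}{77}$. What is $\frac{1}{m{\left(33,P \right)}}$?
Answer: $\frac{2541}{2521} \approx 1.0079$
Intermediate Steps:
$P = - \frac{20}{77}$ ($P = \left(-20\right) \frac{1}{77} = - \frac{20}{77} \approx -0.25974$)
$m{\left(V,k \right)} = 1 + \frac{k}{V}$ ($m{\left(V,k \right)} = \frac{k}{V} + 1 = 1 + \frac{k}{V}$)
$\frac{1}{m{\left(33,P \right)}} = \frac{1}{\frac{1}{33} \left(33 - \frac{20}{77}\right)} = \frac{1}{\frac{1}{33} \cdot \frac{2521}{77}} = \frac{1}{\frac{2521}{2541}} = \frac{2541}{2521}$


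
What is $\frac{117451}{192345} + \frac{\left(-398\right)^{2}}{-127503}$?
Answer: $- \frac{5164287509}{8174854845} \approx -0.63173$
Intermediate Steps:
$\frac{117451}{192345} + \frac{\left(-398\right)^{2}}{-127503} = 117451 \cdot \frac{1}{192345} + 158404 \left(- \frac{1}{127503}\right) = \frac{117451}{192345} - \frac{158404}{127503} = - \frac{5164287509}{8174854845}$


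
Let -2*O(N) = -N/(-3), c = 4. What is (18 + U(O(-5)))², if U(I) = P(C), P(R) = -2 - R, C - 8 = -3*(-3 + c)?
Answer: 121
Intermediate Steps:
O(N) = -N/6 (O(N) = -(-N)/(2*(-3)) = -(-N)*(-1)/(2*3) = -N/6)
C = 5 (C = 8 - 3*(-3 + 4) = 8 - 3*1 = 8 - 3 = 5)
U(I) = -7 (U(I) = -2 - 1*5 = -2 - 5 = -7)
(18 + U(O(-5)))² = (18 - 7)² = 11² = 121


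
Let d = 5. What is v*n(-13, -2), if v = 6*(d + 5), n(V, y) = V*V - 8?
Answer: 9660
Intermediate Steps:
n(V, y) = -8 + V² (n(V, y) = V² - 8 = -8 + V²)
v = 60 (v = 6*(5 + 5) = 6*10 = 60)
v*n(-13, -2) = 60*(-8 + (-13)²) = 60*(-8 + 169) = 60*161 = 9660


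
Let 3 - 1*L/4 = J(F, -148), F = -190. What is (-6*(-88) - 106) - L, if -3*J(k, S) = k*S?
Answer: -111250/3 ≈ -37083.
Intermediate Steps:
J(k, S) = -S*k/3 (J(k, S) = -k*S/3 = -S*k/3)
L = 112516/3 (L = 12 - (-4)*(-148)*(-190)/3 = 12 - 4*(-28120/3) = 12 + 112480/3 = 112516/3 ≈ 37505.)
(-6*(-88) - 106) - L = (-6*(-88) - 106) - 1*112516/3 = (528 - 106) - 112516/3 = 422 - 112516/3 = -111250/3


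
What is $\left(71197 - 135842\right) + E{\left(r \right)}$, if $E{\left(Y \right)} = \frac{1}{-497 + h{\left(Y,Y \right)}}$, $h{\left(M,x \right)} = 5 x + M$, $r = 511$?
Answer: $- \frac{166073004}{2569} \approx -64645.0$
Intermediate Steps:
$h{\left(M,x \right)} = M + 5 x$
$E{\left(Y \right)} = \frac{1}{-497 + 6 Y}$ ($E{\left(Y \right)} = \frac{1}{-497 + \left(Y + 5 Y\right)} = \frac{1}{-497 + 6 Y}$)
$\left(71197 - 135842\right) + E{\left(r \right)} = \left(71197 - 135842\right) + \frac{1}{-497 + 6 \cdot 511} = \left(71197 - 135842\right) + \frac{1}{-497 + 3066} = -64645 + \frac{1}{2569} = - \frac{166073004}{2569}$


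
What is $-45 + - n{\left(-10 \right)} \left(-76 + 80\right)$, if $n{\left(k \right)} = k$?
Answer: $-5$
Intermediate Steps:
$-45 + - n{\left(-10 \right)} \left(-76 + 80\right) = -45 + \left(-1\right) \left(-10\right) \left(-76 + 80\right) = -45 + 10 \cdot 4 = -45 + 40 = -5$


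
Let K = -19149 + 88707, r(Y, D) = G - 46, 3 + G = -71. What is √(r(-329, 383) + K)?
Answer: √69438 ≈ 263.51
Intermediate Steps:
G = -74 (G = -3 - 71 = -74)
r(Y, D) = -120 (r(Y, D) = -74 - 46 = -120)
K = 69558
√(r(-329, 383) + K) = √(-120 + 69558) = √69438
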